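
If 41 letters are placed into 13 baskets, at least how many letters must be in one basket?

By the pigeonhole principle: ceiling(41/13).

Final answer: 4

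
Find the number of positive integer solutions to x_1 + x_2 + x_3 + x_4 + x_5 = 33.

Substitute x'_i = x_i - 1 (so x'_i >= 0). Then sum x'_i = 33 - 5 = 28.
Stars and bars: C(28+5-1, 5-1) = C(32,4).

Final answer: C(32,4) = 35960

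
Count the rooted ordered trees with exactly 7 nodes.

The structures are counted by the Catalan number C_n. Here n = 7 - 1 = 6.
C_n = C(2n,n) - C(2n,n+1), so C_{6} = C(12,6) - C(12,7) = 924 - 792.

Final answer: C_{6} = 132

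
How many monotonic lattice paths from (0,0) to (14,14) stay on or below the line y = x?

Total monotonic paths to (14,14): C(28,14) = 40116600.
Paths that cross above y=x (reflection bijection): C(28,15) = 37442160.
Valid Dyck paths: 40116600 - 37442160.
(Check: C(28,14) - C(28,15) = C(28,14)/15, the Catalan number C_{14}.)

Final answer: C_{14} = 2674440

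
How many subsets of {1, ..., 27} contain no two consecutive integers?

Condition on whether n belongs to the subset: if not, any valid subset of {1, ..., n-1} works (a(n-1)); if so, n-1 is excluded and the rest is a valid subset of {1, ..., n-2} (a(n-2)). Hence a(n) = a(n-1) + a(n-2), a(1)=2, a(2)=3.
Computing successive values: a(1)=2, a(2)=3, a(3)=5, a(4)=8, a(5)=13, a(6)=21, a(7)=34, a(8)=55, a(9)=89, a(10)=144, a(11)=233, a(12)=377, a(13)=610, a(14)=987, a(15)=1597, a(16)=2584, a(17)=4181, a(18)=6765, a(19)=10946, a(20)=17711, a(21)=28657, a(22)=46368, a(23)=75025, a(24)=121393, a(25)=196418, a(26)=317811, a(27)=514229.

Final answer: 514229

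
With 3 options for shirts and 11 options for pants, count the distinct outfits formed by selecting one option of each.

By the multiplication principle: 3 x 11.

Final answer: 33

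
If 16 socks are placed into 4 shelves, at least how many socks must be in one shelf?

By the pigeonhole principle: ceiling(16/4).

Final answer: 4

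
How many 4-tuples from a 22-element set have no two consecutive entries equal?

First character: 22 choices. Each subsequent: 21 choices (must differ from the previous one).
Total: 22 x 21^3.

Final answer: 22 x 21^{3} = 203742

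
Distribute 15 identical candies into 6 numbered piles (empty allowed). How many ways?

Stars and bars: C(n+k-1, k-1) = C(20,5).

Final answer: C(20,5) = 15504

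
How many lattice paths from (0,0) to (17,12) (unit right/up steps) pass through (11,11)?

Paths (0,0)->(11,11): C(22,11) = 705432.
Paths (11,11)->(17,12): C(7,1) = 7.
By multiplication principle: 705432 x 7.

Final answer: 4938024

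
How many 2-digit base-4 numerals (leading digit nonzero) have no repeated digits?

The leading digit has 3 choices (anything but zero); the next has 3 (anything but the first), then 2, and so on, one fewer each time.
Total: 3 x 3.

Final answer: 9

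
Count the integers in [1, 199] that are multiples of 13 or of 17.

Multiples of 13: 15. Multiples of 17: 11. Of both (lcm=221): 0.
By inclusion-exclusion: 15 + 11 - 0.

Final answer: 26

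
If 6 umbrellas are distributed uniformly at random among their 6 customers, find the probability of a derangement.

Derangements satisfy D(n) = (n-1)(D(n-1) + D(n-2)), starting from D(0)=1, D(1)=0.
Building up: D(2)=1, D(3)=2, D(4)=9, D(5)=44, D(6)=265.
Total arrangements: 6! = 720.
Probability = D(6)/6! = 53/144.

Final answer: D(6)/6! = 265/720 = 0.368056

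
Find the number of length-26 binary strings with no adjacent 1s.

Let a(n) count valid strings. If the last bit is 0 the prefix is any valid string of length n-1; if it is 1 the string must end in 01 with a valid prefix of length n-2. So a(n) = a(n-1) + a(n-2), a(1)=2, a(2)=3.
Building up term by term: a(1)=2, a(2)=3, a(3)=5, a(4)=8, a(5)=13, a(6)=21, a(7)=34, a(8)=55, a(9)=89, a(10)=144, a(11)=233, a(12)=377, a(13)=610, a(14)=987, a(15)=1597, a(16)=2584, a(17)=4181, a(18)=6765, a(19)=10946, a(20)=17711, a(21)=28657, a(22)=46368, a(23)=75025, a(24)=121393, a(25)=196418, a(26)=317811.

Final answer: 317811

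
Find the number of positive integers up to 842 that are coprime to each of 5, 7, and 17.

|div by 5|=168, |div by 7|=120, |div by 17|=49.
|div by 5&7|=24, |div by 5&17|=9, |div by 7&17|=7, |div by all|=1.
By inclusion-exclusion, divisible by at least one: 168+120+49-24-9-7+1 = 298.
Not divisible by any: 842 - 298.

Final answer: 544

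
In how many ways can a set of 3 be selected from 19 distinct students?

C(19,3) = 19!/(3! x (19-3)!).

Final answer: C(19,3) = 969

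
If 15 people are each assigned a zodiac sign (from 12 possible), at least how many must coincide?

There are 12 possible values for zodiac sign. With 15 people and 12 categories, by pigeonhole: ceiling(15/12).

Final answer: 2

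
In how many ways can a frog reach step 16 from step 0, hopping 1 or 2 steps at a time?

Condition on the final move: it is a 1-step (f(n-1) ways to get there) or a 2-step (f(n-2) ways), so f(n) = f(n-1) + f(n-2), with f(1)=1, f(2)=2.
Iterating the recurrence: f(1)=1, f(2)=2, f(3)=3, f(4)=5, f(5)=8, f(6)=13, f(7)=21, f(8)=34, f(9)=55, f(10)=89, f(11)=144, f(12)=233, f(13)=377, f(14)=610, f(15)=987, f(16)=1597.

Final answer: 1597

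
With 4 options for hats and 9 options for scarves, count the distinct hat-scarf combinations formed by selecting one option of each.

By the multiplication principle: 4 x 9.

Final answer: 36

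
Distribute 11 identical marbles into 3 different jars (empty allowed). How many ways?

Stars and bars: C(n+k-1, k-1) = C(13,2).

Final answer: C(13,2) = 78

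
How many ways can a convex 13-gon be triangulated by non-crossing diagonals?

This is a standard Catalan-number count: the answer is C_n. Here n = 13 - 2 = 11.
C_n = C(2n,n)/(n+1), so C_{11} = C(22,11)/12 = 705432/12.

Final answer: C_{11} = 58786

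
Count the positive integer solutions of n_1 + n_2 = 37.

Substitute n'_i = n_i - 1 (so n'_i >= 0). Then sum n'_i = 37 - 2 = 35.
Stars and bars: C(35+2-1, 2-1) = C(36,1).

Final answer: C(36,1) = 36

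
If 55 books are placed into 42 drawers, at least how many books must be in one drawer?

By the pigeonhole principle: ceiling(55/42).

Final answer: 2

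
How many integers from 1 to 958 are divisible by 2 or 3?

Multiples of 2: 479. Multiples of 3: 319. Of both (lcm=6): 159.
By inclusion-exclusion: 479 + 319 - 159.

Final answer: 639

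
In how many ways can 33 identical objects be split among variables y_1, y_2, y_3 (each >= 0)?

Stars and bars with 33 stars and 2 bars:
C(33+3-1, 3-1) = C(35,2).

Final answer: C(35,2) = 595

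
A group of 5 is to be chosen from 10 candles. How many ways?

C(10,5) = 10!/(5! x 5!).

Final answer: \binom{10}{5} = 252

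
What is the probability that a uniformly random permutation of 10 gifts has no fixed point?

Use the recurrence D(n) = (n-1)(D(n-1) + D(n-2)) with D(0)=1, D(1)=0.
Building up: D(2)=1, D(3)=2, D(4)=9, D(5)=44, D(6)=265, D(7)=1854, D(8)=14833, D(9)=133496, D(10)=1334961.
Total arrangements: 10! = 3628800.
Probability = D(10)/10! = 16481/44800.

Final answer: D(10)/10! = 1334961/3628800 = 0.367879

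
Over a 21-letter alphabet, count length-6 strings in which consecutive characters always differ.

Let g(n) count such strings. g(1) = 21, and each valid string of length n-1 extends in 20 ways (any symbol but the last), so g(n) = 20 g(n-1).
Total: g(6) = 21 x 20^5.

Final answer: 21 x 20^{5} = 67200000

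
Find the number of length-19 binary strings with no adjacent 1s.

Classify by the final bit: ...0 gives a(n-1) strings, ...01 gives a(n-2) strings. Thus a(n) = a(n-1) + a(n-2) with a(1)=2, a(2)=3.
Building up term by term: a(1)=2, a(2)=3, a(3)=5, a(4)=8, a(5)=13, a(6)=21, a(7)=34, a(8)=55, a(9)=89, a(10)=144, a(11)=233, a(12)=377, a(13)=610, a(14)=987, a(15)=1597, a(16)=2584, a(17)=4181, a(18)=6765, a(19)=10946.

Final answer: 10946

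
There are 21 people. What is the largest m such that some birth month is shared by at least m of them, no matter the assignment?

There are 12 possible values for birth month. With 21 people and 12 categories, by pigeonhole: ceiling(21/12).

Final answer: 2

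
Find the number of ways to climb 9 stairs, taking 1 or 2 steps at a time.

Let f(n) be the number of climbs. Removing the last move (1 or 2 steps) gives f(n) = f(n-1) + f(n-2); base cases f(1)=1, f(2)=2.
Building up term by term: f(1)=1, f(2)=2, f(3)=3, f(4)=5, f(5)=8, f(6)=13, f(7)=21, f(8)=34, f(9)=55.

Final answer: 55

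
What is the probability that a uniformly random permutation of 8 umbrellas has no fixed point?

Derangements satisfy D(n) = (n-1)(D(n-1) + D(n-2)), starting from D(0)=1, D(1)=0.
Building up: D(2)=1, D(3)=2, D(4)=9, D(5)=44, D(6)=265, D(7)=1854, D(8)=14833.
Total arrangements: 8! = 40320.
Probability = D(8)/8! = 2119/5760.

Final answer: D(8)/8! = 14833/40320 = 0.367882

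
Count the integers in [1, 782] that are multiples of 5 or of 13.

Multiples of 5: 156. Multiples of 13: 60. Of both (lcm=65): 12.
By inclusion-exclusion: 156 + 60 - 12.

Final answer: 204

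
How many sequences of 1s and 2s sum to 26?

Condition on the final move: it is a 1-step (f(n-1) ways to get there) or a 2-step (f(n-2) ways), so f(n) = f(n-1) + f(n-2), with f(1)=1, f(2)=2.
Iterating the recurrence: f(1)=1, f(2)=2, f(3)=3, f(4)=5, f(5)=8, f(6)=13, f(7)=21, f(8)=34, f(9)=55, f(10)=89, f(11)=144, f(12)=233, f(13)=377, f(14)=610, f(15)=987, f(16)=1597, f(17)=2584, f(18)=4181, f(19)=6765, f(20)=10946, f(21)=17711, f(22)=28657, f(23)=46368, f(24)=75025, f(25)=121393, f(26)=196418.

Final answer: 196418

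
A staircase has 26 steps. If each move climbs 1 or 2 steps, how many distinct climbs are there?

Condition on the final move: it is a 1-step (f(n-1) ways to get there) or a 2-step (f(n-2) ways), so f(n) = f(n-1) + f(n-2), with f(1)=1, f(2)=2.
Computing successive values: f(1)=1, f(2)=2, f(3)=3, f(4)=5, f(5)=8, f(6)=13, f(7)=21, f(8)=34, f(9)=55, f(10)=89, f(11)=144, f(12)=233, f(13)=377, f(14)=610, f(15)=987, f(16)=1597, f(17)=2584, f(18)=4181, f(19)=6765, f(20)=10946, f(21)=17711, f(22)=28657, f(23)=46368, f(24)=75025, f(25)=121393, f(26)=196418.

Final answer: 196418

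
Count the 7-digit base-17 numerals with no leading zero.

In base 17, the leading digit has 16 choices (1..16); each of the remaining 6 digits has 17 choices.
Total: 16 x 17^6.

Final answer: 386201104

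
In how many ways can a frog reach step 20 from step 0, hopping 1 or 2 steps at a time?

Let f(n) count the ways. The last step is size 1 or 2, so f(n) = f(n-1) + f(n-2) with f(1)=1, f(2)=2.
Building up term by term: f(1)=1, f(2)=2, f(3)=3, f(4)=5, f(5)=8, f(6)=13, f(7)=21, f(8)=34, f(9)=55, f(10)=89, f(11)=144, f(12)=233, f(13)=377, f(14)=610, f(15)=987, f(16)=1597, f(17)=2584, f(18)=4181, f(19)=6765, f(20)=10946.

Final answer: 10946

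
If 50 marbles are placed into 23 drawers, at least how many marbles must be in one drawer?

By the pigeonhole principle: ceiling(50/23).

Final answer: 3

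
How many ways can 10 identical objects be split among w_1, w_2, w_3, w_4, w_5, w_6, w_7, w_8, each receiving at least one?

Substitute w'_i = w_i - 1 (so w'_i >= 0). Then sum w'_i = 10 - 8 = 2.
Stars and bars: C(2+8-1, 8-1) = C(9,7).

Final answer: C(9,7) = 36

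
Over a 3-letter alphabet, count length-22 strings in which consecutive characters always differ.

First character: 3 choices. Each subsequent: 2 choices (must differ from the previous one).
Total: 3 x 2^21.

Final answer: 3 x 2^{21} = 6291456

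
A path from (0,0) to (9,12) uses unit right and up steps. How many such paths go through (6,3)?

Paths (0,0)->(6,3): C(9,3) = 84.
Paths (6,3)->(9,12): C(12,9) = 220.
By multiplication principle: 84 x 220.

Final answer: 18480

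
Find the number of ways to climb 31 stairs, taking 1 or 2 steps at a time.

Let f(n) count the ways. The last step is size 1 or 2, so f(n) = f(n-1) + f(n-2) with f(1)=1, f(2)=2.
Iterating the recurrence: f(1)=1, f(2)=2, f(3)=3, f(4)=5, f(5)=8, f(6)=13, f(7)=21, f(8)=34, f(9)=55, f(10)=89, f(11)=144, f(12)=233, f(13)=377, f(14)=610, f(15)=987, f(16)=1597, f(17)=2584, f(18)=4181, f(19)=6765, f(20)=10946, f(21)=17711, f(22)=28657, f(23)=46368, f(24)=75025, f(25)=121393, f(26)=196418, f(27)=317811, f(28)=514229, f(29)=832040, f(30)=1346269, f(31)=2178309.

Final answer: 2178309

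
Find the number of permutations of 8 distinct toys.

The number of ways to arrange 8 distinct objects is 8!.

Final answer: 8! = 40320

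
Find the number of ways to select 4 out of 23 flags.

C(23,4) = 23!/(4! x (23-4)!).

Final answer: C(23,4) = 8855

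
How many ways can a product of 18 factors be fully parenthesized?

This is a standard Catalan-number count: the answer is C_n. Here n = 18 - 1 = 17.
Using C_0 = 1 and C_(k+1) = C_k x 2(2k+1)/(k+2), build up term by term: C_1=1, C_2=2, C_3=5, C_4=14, C_5=42, C_6=132, C_7=429, C_8=1430, C_9=4862, C_10=16796, C_11=58786, C_12=208012, C_13=742900, C_14=2674440, C_15=9694845, C_16=35357670, C_17=129644790.

Final answer: C_{17} = 129644790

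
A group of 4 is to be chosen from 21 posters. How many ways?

C(21,4) = 21!/(4! x (21-4)!).

Final answer: C(21,4) = 5985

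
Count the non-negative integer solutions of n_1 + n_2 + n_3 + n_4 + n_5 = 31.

Stars and bars with 31 stars and 4 bars:
C(31+5-1, 5-1) = C(35,4).

Final answer: C(35,4) = 52360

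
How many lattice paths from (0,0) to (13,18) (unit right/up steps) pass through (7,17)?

Paths (0,0)->(7,17): C(24,17) = 346104.
Paths (7,17)->(13,18): C(7,1) = 7.
By multiplication principle: 346104 x 7.

Final answer: 2422728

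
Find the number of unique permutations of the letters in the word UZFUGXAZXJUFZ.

Letters (A:1, F:2, G:1, J:1, U:3, X:2, Z:3). Total letters: 13.
Permutations = 13!/(3! x 3! x 2! x 2!).

Final answer: 43243200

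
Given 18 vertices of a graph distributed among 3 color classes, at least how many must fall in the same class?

By pigeonhole with 18 objects and 3 categories: ceiling(18/3).

Final answer: 6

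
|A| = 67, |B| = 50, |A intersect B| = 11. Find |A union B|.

|A union B| = |A| + |B| - |A intersect B| = 67 + 50 - 11.

Final answer: 106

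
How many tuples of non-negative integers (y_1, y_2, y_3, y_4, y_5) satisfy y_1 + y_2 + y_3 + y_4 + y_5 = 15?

Stars and bars with 15 stars and 4 bars:
C(15+5-1, 5-1) = C(19,4).

Final answer: C(19,4) = 3876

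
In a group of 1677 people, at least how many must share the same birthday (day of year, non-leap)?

There are 365 possible values for birthday (day of year, non-leap). With 1677 people and 365 categories, by pigeonhole: ceiling(1677/365).

Final answer: 5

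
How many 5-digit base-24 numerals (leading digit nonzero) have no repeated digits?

The leading digit has 23 choices (anything but zero); the next has 23 (anything but the first), then 22, and so on, one fewer each time.
Total: 23 x 23 x 22 x 21 x 20.

Final answer: 4887960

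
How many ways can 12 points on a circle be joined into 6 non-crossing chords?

The structures are counted by the Catalan number C_n. Here n = 12/2 = 6.
C_n = C(2n,n)/(n+1), so C_{6} = C(12,6)/7 = 924/7.

Final answer: C_{6} = 132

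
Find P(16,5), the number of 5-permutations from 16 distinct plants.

P(16,5) = 16!/(16-5)! = 16!/11!.

Final answer: P(16,5) = 524160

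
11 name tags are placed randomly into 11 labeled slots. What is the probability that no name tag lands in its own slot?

Use the recurrence D(n) = (n-1)(D(n-1) + D(n-2)) with D(0)=1, D(1)=0.
Building up: D(2)=1, D(3)=2, D(4)=9, D(5)=44, D(6)=265, D(7)=1854, D(8)=14833, D(9)=133496, D(10)=1334961, D(11)=14684570.
Total arrangements: 11! = 39916800.
Probability = D(11)/11! = 1468457/3991680.

Final answer: D(11)/11! = 14684570/39916800 = 0.367879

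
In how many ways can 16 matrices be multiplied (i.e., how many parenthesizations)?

This is counted by the nth Catalan number C_n. Here n = 16 - 1 = 15.
C_n = C(2n,n) - C(2n,n+1), so C_{15} = C(30,15) - C(30,16) = 155117520 - 145422675.

Final answer: C_{15} = 9694845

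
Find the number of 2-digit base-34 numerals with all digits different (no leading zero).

First digit: 33 (nonzero). Second: 33 (not first). Third: 32, etc.
Total: 33 x 33.

Final answer: 1089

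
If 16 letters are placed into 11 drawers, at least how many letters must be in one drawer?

By the pigeonhole principle: ceiling(16/11).

Final answer: 2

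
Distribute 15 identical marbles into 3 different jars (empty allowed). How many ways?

Stars and bars: C(n+k-1, k-1) = C(17,2).

Final answer: C(17,2) = 136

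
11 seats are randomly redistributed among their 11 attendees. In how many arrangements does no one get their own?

Derangements satisfy D(n) = (n-1)(D(n-1) + D(n-2)), starting from D(0)=1, D(1)=0.
D(2) = 1 x (0 + 1) = 1
D(3) = 2 x (1 + 0) = 2
D(4) = 3 x (2 + 1) = 9
D(5) = 4 x (9 + 2) = 44
D(6) = 5 x (44 + 9) = 265
D(7) = 6 x (265 + 44) = 1854
D(8) = 7 x (1854 + 265) = 14833
D(9) = 8 x (14833 + 1854) = 133496
D(10) = 9 x (133496 + 14833) = 1334961
D(11) = 10 x (D(10) + D(9)) = 10 x (1334961 + 133496)

Final answer: D(11) = 14684570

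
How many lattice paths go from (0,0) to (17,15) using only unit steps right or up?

Each path has 17 right steps and 15 up steps in some order (32 steps total).
Choose which 15 of the 32 steps are up: C(32,15).

Final answer: C(32,15) = 565722720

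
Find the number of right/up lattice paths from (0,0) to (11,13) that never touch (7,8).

Total paths to (11,13): C(24,13) = 2496144.
Paths through (7,8): C(15,8) x C(9,5) = 810810.
Avoiding (7,8): 2496144 - 810810.

Final answer: 1685334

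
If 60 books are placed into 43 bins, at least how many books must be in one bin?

By the pigeonhole principle: ceiling(60/43).

Final answer: 2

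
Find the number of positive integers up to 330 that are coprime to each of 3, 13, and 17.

|div by 3|=110, |div by 13|=25, |div by 17|=19.
|div by 3&13|=8, |div by 3&17|=6, |div by 13&17|=1, |div by all|=0.
By inclusion-exclusion, divisible by at least one: 110+25+19-8-6-1+0 = 139.
Not divisible by any: 330 - 139.

Final answer: 191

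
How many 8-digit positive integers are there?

First digit: 9 choices (1-9). Each of the remaining 7 digits: 10 choices.
Total: 9 x 10^7.

Final answer: 90000000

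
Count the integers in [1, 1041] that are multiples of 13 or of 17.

Multiples of 13: 80. Multiples of 17: 61. Of both (lcm=221): 4.
By inclusion-exclusion: 80 + 61 - 4.

Final answer: 137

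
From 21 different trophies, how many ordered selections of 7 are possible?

P(21,7) = 21!/(21-7)! = 21!/14!.

Final answer: P(21,7) = 586051200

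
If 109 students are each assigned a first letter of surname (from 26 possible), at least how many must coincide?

There are 26 possible values for first letter of surname. With 109 students and 26 categories, by pigeonhole: ceiling(109/26).

Final answer: 5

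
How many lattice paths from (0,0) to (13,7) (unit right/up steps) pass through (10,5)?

Paths (0,0)->(10,5): C(15,5) = 3003.
Paths (10,5)->(13,7): C(5,2) = 10.
By multiplication principle: 3003 x 10.

Final answer: 30030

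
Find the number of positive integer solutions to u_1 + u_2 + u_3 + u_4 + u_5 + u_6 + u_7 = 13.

Substitute u'_i = u_i - 1 (so u'_i >= 0). Then sum u'_i = 13 - 7 = 6.
Stars and bars: C(6+7-1, 7-1) = C(12,6).

Final answer: C(12,6) = 924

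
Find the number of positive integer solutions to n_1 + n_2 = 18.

Substitute n'_i = n_i - 1 (so n'_i >= 0). Then sum n'_i = 18 - 2 = 16.
Stars and bars: C(16+2-1, 2-1) = C(17,1).

Final answer: C(17,1) = 17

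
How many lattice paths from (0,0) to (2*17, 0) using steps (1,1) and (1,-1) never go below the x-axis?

Total monotonic paths to (17,17): C(34,17) = 2333606220.
By the reflection principle, paths that go above the diagonal number C(34,18) = 2203961430.
Valid Dyck paths: 2333606220 - 2203961430.
(This is the Catalan number C_{17}.)

Final answer: C_{17} = 129644790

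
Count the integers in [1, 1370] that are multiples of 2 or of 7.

Multiples of 2: 685. Multiples of 7: 195. Of both (lcm=14): 97.
By inclusion-exclusion: 685 + 195 - 97.

Final answer: 783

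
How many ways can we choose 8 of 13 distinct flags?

C(13,8) = 13!/(8! x (13-8)!).

Final answer: C(13,8) = 1287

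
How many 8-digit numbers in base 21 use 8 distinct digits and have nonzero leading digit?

The leading digit has 20 choices (anything but zero); the next has 20 (anything but the first), then 19, and so on, one fewer each time.
Total: 20 x 20 x 19 x 18 x 17 x 16 x 15 x 14.

Final answer: 7814016000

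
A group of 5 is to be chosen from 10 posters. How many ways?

C(10,5) = 10!/(5! x 5!).

Final answer: \binom{10}{5} = 252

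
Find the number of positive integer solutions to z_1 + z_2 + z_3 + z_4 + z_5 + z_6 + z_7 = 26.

Substitute z'_i = z_i - 1 (so z'_i >= 0). Then sum z'_i = 26 - 7 = 19.
Stars and bars: C(19+7-1, 7-1) = C(25,6).

Final answer: C(25,6) = 177100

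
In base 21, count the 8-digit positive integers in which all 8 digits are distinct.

First digit: 20 (nonzero). Second: 20 (not first). Third: 19, etc.
Total: 20 x 20 x 19 x 18 x 17 x 16 x 15 x 14.

Final answer: 7814016000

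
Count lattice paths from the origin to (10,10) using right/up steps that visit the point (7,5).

Paths (0,0)->(7,5): C(12,5) = 792.
Paths (7,5)->(10,10): C(8,5) = 56.
By multiplication principle: 792 x 56.

Final answer: 44352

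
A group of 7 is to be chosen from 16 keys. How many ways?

C(16,7) = 16!/(7! x (16-7)!).

Final answer: C(16,7) = 11440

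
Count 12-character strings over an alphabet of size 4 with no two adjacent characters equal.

Let g(n) count such strings. g(1) = 4, and each valid string of length n-1 extends in 3 ways (any symbol but the last), so g(n) = 3 g(n-1).
Total: g(12) = 4 x 3^11.

Final answer: 4 x 3^{11} = 708588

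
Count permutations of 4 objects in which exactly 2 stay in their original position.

Choose which 2 elements are fixed: C(4,2) = 6.
Derange the remaining 2 using D(j) = (j-1)(D(j-1) + D(j-2)), D(0)=1, D(1)=0: D(2)=1.
Total: 6 x 1.

Final answer: C(4,2) D(2) = 6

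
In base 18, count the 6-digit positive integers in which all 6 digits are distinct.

The leading digit has 17 choices (anything but zero); the next has 17 (anything but the first), then 16, and so on, one fewer each time.
Total: 17 x 17 x 16 x 15 x 14 x 13.

Final answer: 12623520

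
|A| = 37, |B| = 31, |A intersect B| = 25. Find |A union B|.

|A union B| = |A| + |B| - |A intersect B| = 37 + 31 - 25.

Final answer: 43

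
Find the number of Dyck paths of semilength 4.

Total monotonic paths to (4,4): C(8,4) = 70.
Reflecting each bad path at its first crossing gives a bijection with paths to (3,5): C(8,5) = 56.
Valid Dyck paths: 70 - 56.
(Equivalently, C_{4} = C(8,4)/5 = 70/5.)

Final answer: C_{4} = 14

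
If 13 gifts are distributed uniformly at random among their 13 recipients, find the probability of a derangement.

Use the recurrence D(n) = (n-1)(D(n-1) + D(n-2)) with D(0)=1, D(1)=0.
Building up: D(2)=1, D(3)=2, D(4)=9, D(5)=44, D(6)=265, D(7)=1854, D(8)=14833, D(9)=133496, D(10)=1334961, D(11)=14684570, D(12)=176214841, D(13)=2290792932.
Total arrangements: 13! = 6227020800.
Probability = D(13)/13! = 63633137/172972800.

Final answer: D(13)/13! = 2290792932/6227020800 = 0.367879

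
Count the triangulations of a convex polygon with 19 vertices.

This is a standard Catalan-number count: the answer is C_n. Here n = 19 - 2 = 17.
C_n = C(2n,n) - C(2n,n+1), so C_{17} = C(34,17) - C(34,18) = 2333606220 - 2203961430.

Final answer: C_{17} = 129644790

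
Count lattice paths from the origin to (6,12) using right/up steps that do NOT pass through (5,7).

Total paths to (6,12): C(18,12) = 18564.
Paths through (5,7): C(12,7) x C(6,5) = 4752.
Avoiding (5,7): 18564 - 4752.

Final answer: 13812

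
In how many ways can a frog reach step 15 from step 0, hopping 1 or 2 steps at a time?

Let f(n) count the ways. The last step is size 1 or 2, so f(n) = f(n-1) + f(n-2) with f(1)=1, f(2)=2.
Building up term by term: f(1)=1, f(2)=2, f(3)=3, f(4)=5, f(5)=8, f(6)=13, f(7)=21, f(8)=34, f(9)=55, f(10)=89, f(11)=144, f(12)=233, f(13)=377, f(14)=610, f(15)=987.

Final answer: 987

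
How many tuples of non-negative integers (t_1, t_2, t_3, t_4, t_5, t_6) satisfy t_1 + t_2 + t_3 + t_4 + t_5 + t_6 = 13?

Stars and bars with 13 stars and 5 bars:
C(13+6-1, 6-1) = C(18,5).

Final answer: C(18,5) = 8568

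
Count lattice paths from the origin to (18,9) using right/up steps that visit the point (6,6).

Paths (0,0)->(6,6): C(12,6) = 924.
Paths (6,6)->(18,9): C(15,3) = 455.
By multiplication principle: 924 x 455.

Final answer: 420420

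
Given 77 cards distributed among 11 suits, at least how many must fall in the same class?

By pigeonhole with 77 objects and 11 categories: ceiling(77/11).

Final answer: 7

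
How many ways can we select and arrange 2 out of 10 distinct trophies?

P(10,2) = 10!/(10-2)! = 10!/8!.

Final answer: P(10,2) = 90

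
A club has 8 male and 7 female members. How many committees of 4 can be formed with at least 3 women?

Sum over valid woman counts:
C(7,3)C(8,1) = 280
C(7,4)C(8,0) = 35
Total: 280 + 35.

Final answer: 315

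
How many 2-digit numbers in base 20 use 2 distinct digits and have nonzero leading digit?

First digit: 19 (nonzero). Second: 19 (not first). Third: 18, etc.
Total: 19 x 19.

Final answer: 361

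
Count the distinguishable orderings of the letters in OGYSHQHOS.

Letters (G:1, H:2, O:2, Q:1, S:2, Y:1). Total letters: 9.
Permutations = 9!/(2! x 2! x 2!).

Final answer: 45360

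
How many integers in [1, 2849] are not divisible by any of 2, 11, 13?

|div by 2|=1424, |div by 11|=259, |div by 13|=219.
|div by 2&11|=129, |div by 2&13|=109, |div by 11&13|=19, |div by all|=9.
By inclusion-exclusion, divisible by at least one: 1424+259+219-129-109-19+9 = 1654.
Not divisible by any: 2849 - 1654.

Final answer: 1195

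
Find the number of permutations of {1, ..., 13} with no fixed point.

Derangements satisfy D(n) = (n-1)(D(n-1) + D(n-2)), starting from D(0)=1, D(1)=0.
Building up: D(2)=1, D(3)=2, D(4)=9, D(5)=44, D(6)=265, D(7)=1854, D(8)=14833, D(9)=133496, D(10)=1334961, D(11)=14684570, D(12)=176214841.
D(13) = 12 x (D(12) + D(11)) = 12 x (176214841 + 14684570).

Final answer: D(13) = 2290792932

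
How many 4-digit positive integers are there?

The leading digit cannot be 0 (9 options); the other 3 digits can be anything (10 options each).
Total: 9 x 10^3.

Final answer: 9000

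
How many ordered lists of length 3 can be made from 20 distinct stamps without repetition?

P(20,3) = 20!/(20-3)! = 20!/17!.

Final answer: P(20,3) = 6840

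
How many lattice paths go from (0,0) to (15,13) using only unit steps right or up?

Each path has 15 right steps and 13 up steps in some order (28 steps total).
Choose which 13 of the 28 steps are up: C(28,13).

Final answer: C(28,13) = 37442160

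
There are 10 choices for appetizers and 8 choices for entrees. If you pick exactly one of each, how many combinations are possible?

By the multiplication principle: 10 x 8.

Final answer: 80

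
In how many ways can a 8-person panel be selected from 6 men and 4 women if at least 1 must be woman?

Sum over valid woman counts:
C(4,2)C(6,6) = 6
C(4,3)C(6,5) = 24
C(4,4)C(6,4) = 15
Total: 6 + 24 + 15.

Final answer: 45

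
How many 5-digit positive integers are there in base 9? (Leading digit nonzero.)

Leading digit: 8 options (nonzero). Other 4 digit(s): 9 options each.
Total: 8 x 9^4.

Final answer: 52488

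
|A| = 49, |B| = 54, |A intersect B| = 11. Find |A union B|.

|A union B| = |A| + |B| - |A intersect B| = 49 + 54 - 11.

Final answer: 92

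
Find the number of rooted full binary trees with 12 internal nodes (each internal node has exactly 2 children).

This is counted by the nth Catalan number C_n. Here n = 12.
Using C_0 = 1 and C_(k+1) = C_k x 2(2k+1)/(k+2), build up term by term: C_1=1, C_2=2, C_3=5, C_4=14, C_5=42, C_6=132, C_7=429, C_8=1430, C_9=4862, C_10=16796, C_11=58786, C_12=208012.

Final answer: C_{12} = 208012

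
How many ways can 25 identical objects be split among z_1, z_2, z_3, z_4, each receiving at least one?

Substitute z'_i = z_i - 1 (so z'_i >= 0). Then sum z'_i = 25 - 4 = 21.
Stars and bars: C(21+4-1, 4-1) = C(24,3).

Final answer: C(24,3) = 2024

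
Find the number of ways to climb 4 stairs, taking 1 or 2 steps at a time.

Let f(n) count the ways. The last step is size 1 or 2, so f(n) = f(n-1) + f(n-2) with f(1)=1, f(2)=2.
Computing successive values: f(1)=1, f(2)=2, f(3)=3, f(4)=5.

Final answer: 5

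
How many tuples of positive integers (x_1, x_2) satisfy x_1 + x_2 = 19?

Substitute x'_i = x_i - 1 (so x'_i >= 0). Then sum x'_i = 19 - 2 = 17.
Stars and bars: C(17+2-1, 2-1) = C(18,1).

Final answer: C(18,1) = 18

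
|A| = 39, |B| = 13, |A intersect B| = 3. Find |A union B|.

|A union B| = |A| + |B| - |A intersect B| = 39 + 13 - 3.

Final answer: 49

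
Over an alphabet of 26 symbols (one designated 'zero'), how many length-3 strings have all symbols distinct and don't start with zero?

First digit: 25 (nonzero). Second: 25 (not first). Third: 24, etc.
Total: 25 x 25 x 24.

Final answer: 15000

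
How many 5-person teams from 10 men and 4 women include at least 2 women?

Sum over valid woman counts:
C(4,2)C(10,3) = 720
C(4,3)C(10,2) = 180
C(4,4)C(10,1) = 10
Total: 720 + 180 + 10.

Final answer: 910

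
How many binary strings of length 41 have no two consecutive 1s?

A valid string ends in 0 (append to any length-(n-1) valid string) or in 01 (append to any length-(n-2) valid string), so a(n) = a(n-1) + a(n-2) with a(1)=2, a(2)=3.
Iterating the recurrence: a(1)=2, a(2)=3, a(3)=5, a(4)=8, a(5)=13, a(6)=21, a(7)=34, a(8)=55, a(9)=89, a(10)=144, a(11)=233, a(12)=377, a(13)=610, a(14)=987, a(15)=1597, a(16)=2584, a(17)=4181, a(18)=6765, a(19)=10946, a(20)=17711, a(21)=28657, a(22)=46368, a(23)=75025, a(24)=121393, a(25)=196418, a(26)=317811, a(27)=514229, a(28)=832040, a(29)=1346269, a(30)=2178309, a(31)=3524578, a(32)=5702887, a(33)=9227465, a(34)=14930352, a(35)=24157817, a(36)=39088169, a(37)=63245986, a(38)=102334155, a(39)=165580141, a(40)=267914296, a(41)=433494437.

Final answer: 433494437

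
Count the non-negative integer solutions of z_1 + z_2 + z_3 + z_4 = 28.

Stars and bars with 28 stars and 3 bars:
C(28+4-1, 4-1) = C(31,3).

Final answer: C(31,3) = 4495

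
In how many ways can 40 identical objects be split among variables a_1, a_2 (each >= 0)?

Stars and bars with 40 stars and 1 bars:
C(40+2-1, 2-1) = C(41,1).

Final answer: C(41,1) = 41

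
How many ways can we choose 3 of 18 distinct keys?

C(18,3) = 18!/(3! x 15!).

Final answer: \binom{18}{3} = 816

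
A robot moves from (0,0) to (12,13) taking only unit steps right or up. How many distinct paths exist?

Each path has 12 right steps and 13 up steps in some order (25 steps total).
Choose which 13 of the 25 steps are up: C(25,13).

Final answer: C(25,13) = 5200300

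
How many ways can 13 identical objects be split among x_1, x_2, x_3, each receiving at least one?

Substitute x'_i = x_i - 1 (so x'_i >= 0). Then sum x'_i = 13 - 3 = 10.
Stars and bars: C(10+3-1, 3-1) = C(12,2).

Final answer: C(12,2) = 66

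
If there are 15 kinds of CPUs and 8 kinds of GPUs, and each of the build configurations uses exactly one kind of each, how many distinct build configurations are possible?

By the multiplication principle: 15 x 8.

Final answer: 120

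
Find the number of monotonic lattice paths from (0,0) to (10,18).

Each path has 10 right steps and 18 up steps in some order (28 steps total).
Choose which 18 of the 28 steps are up: C(28,18).

Final answer: C(28,18) = 13123110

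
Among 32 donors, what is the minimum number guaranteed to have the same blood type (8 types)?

There are 8 possible values for blood type (8 types). With 32 donors and 8 categories, by pigeonhole: ceiling(32/8).

Final answer: 4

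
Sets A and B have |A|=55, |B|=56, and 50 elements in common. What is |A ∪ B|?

|A union B| = |A| + |B| - |A intersect B| = 55 + 56 - 50.

Final answer: 61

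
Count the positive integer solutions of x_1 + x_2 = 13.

Substitute x'_i = x_i - 1 (so x'_i >= 0). Then sum x'_i = 13 - 2 = 11.
Stars and bars: C(11+2-1, 2-1) = C(12,1).

Final answer: C(12,1) = 12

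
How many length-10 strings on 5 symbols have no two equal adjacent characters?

Let g(n) count such strings. g(1) = 5, and each valid string of length n-1 extends in 4 ways (any symbol but the last), so g(n) = 4 g(n-1).
Total: g(10) = 5 x 4^9.

Final answer: 5 x 4^{9} = 1310720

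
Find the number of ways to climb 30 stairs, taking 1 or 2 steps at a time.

Let f(n) be the number of climbs. Removing the last move (1 or 2 steps) gives f(n) = f(n-1) + f(n-2); base cases f(1)=1, f(2)=2.
Computing successive values: f(1)=1, f(2)=2, f(3)=3, f(4)=5, f(5)=8, f(6)=13, f(7)=21, f(8)=34, f(9)=55, f(10)=89, f(11)=144, f(12)=233, f(13)=377, f(14)=610, f(15)=987, f(16)=1597, f(17)=2584, f(18)=4181, f(19)=6765, f(20)=10946, f(21)=17711, f(22)=28657, f(23)=46368, f(24)=75025, f(25)=121393, f(26)=196418, f(27)=317811, f(28)=514229, f(29)=832040, f(30)=1346269.

Final answer: 1346269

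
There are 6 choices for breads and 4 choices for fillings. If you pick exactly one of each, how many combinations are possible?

By the multiplication principle: 6 x 4.

Final answer: 24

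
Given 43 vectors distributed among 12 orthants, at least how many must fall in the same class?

By pigeonhole with 43 objects and 12 categories: ceiling(43/12).

Final answer: 4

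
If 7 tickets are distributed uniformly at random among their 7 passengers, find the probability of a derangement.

D(n) = (n-1)(D(n-1) + D(n-2)), D(0)=1, D(1)=0.
Building up: D(2)=1, D(3)=2, D(4)=9, D(5)=44, D(6)=265, D(7)=1854.
Total arrangements: 7! = 5040.
Probability = D(7)/7! = 103/280.

Final answer: D(7)/7! = 1854/5040 = 0.367857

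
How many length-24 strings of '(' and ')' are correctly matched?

This is counted by the nth Catalan number C_n. Here n = 12 (pairs).
C_n = C(2n,n) - C(2n,n+1), so C_{12} = C(24,12) - C(24,13) = 2704156 - 2496144.

Final answer: C_{12} = 208012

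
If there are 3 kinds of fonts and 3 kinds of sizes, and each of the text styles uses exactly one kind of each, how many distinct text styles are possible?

By the multiplication principle: 3 x 3.

Final answer: 9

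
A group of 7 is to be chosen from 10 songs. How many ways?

C(10,7) = 10!/(7! x 3!).

Final answer: \binom{10}{7} = 120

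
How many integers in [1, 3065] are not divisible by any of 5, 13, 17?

|div by 5|=613, |div by 13|=235, |div by 17|=180.
|div by 5&13|=47, |div by 5&17|=36, |div by 13&17|=13, |div by all|=2.
By inclusion-exclusion, divisible by at least one: 613+235+180-47-36-13+2 = 934.
Not divisible by any: 3065 - 934.

Final answer: 2131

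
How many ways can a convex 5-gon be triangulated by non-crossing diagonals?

This is a standard Catalan-number count: the answer is C_n. Here n = 5 - 2 = 3.
Using C_0 = 1 and C_(k+1) = C_k x 2(2k+1)/(k+2), build up term by term: C_1=1, C_2=2, C_3=5.

Final answer: C_{3} = 5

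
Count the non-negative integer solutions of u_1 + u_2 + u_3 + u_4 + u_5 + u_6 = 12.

Stars and bars with 12 stars and 5 bars:
C(12+6-1, 6-1) = C(17,5).

Final answer: C(17,5) = 6188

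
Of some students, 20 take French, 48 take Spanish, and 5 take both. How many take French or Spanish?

|A union B| = |A| + |B| - |A intersect B| = 20 + 48 - 5.

Final answer: 63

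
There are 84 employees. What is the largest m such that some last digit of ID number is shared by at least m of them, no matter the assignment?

There are 10 possible values for last digit of ID number. With 84 employees and 10 categories, by pigeonhole: ceiling(84/10).

Final answer: 9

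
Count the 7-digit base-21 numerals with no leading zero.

These are the integers in [21^6, 21^7), so the count is 21^7 - 21^6 = 20 x 21^6.

Final answer: 1715322420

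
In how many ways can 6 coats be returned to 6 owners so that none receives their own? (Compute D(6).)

D(n) = (n-1)(D(n-1) + D(n-2)), D(0)=1, D(1)=0.
D(2) = 1 x (0 + 1) = 1
D(3) = 2 x (1 + 0) = 2
D(4) = 3 x (2 + 1) = 9
D(5) = 4 x (9 + 2) = 44
D(6) = 5 x (D(5) + D(4)) = 5 x (44 + 9)

Final answer: D(6) = 265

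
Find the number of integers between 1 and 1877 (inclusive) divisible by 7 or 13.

Multiples of 7: 268. Multiples of 13: 144. Of both (lcm=91): 20.
By inclusion-exclusion: 268 + 144 - 20.

Final answer: 392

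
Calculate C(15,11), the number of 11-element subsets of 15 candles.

C(15,11) = 15!/(11! x 4!).

Final answer: \binom{15}{11} = 1365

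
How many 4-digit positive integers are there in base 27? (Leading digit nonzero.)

Leading digit: 26 options (nonzero). Other 3 digit(s): 27 options each.
Total: 26 x 27^3.

Final answer: 511758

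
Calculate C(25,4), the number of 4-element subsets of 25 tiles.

C(25,4) = 25!/(4! x (25-4)!).

Final answer: C(25,4) = 12650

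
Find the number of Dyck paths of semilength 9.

Total monotonic paths to (9,9): C(18,9) = 48620.
A path is bad iff it touches y = x + 1; reflecting its initial segment maps bad paths bijectively onto all paths to (8,10), of which there are C(18,10) = 43758.
Valid Dyck paths: 48620 - 43758.
(Equivalently, C_{9} = C(18,9)/10 = 48620/10.)

Final answer: C_{9} = 4862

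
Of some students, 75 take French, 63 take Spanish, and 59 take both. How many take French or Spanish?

|A union B| = |A| + |B| - |A intersect B| = 75 + 63 - 59.

Final answer: 79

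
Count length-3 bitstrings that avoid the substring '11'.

Classify by the final bit: ...0 gives a(n-1) strings, ...01 gives a(n-2) strings. Thus a(n) = a(n-1) + a(n-2) with a(1)=2, a(2)=3.
Iterating the recurrence: a(1)=2, a(2)=3, a(3)=5.

Final answer: 5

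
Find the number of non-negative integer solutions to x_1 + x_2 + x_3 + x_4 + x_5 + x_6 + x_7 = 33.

Stars and bars with 33 stars and 6 bars:
C(33+7-1, 7-1) = C(39,6).

Final answer: C(39,6) = 3262623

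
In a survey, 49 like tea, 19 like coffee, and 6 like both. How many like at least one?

|A union B| = |A| + |B| - |A intersect B| = 49 + 19 - 6.

Final answer: 62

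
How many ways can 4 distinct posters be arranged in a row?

The number of ways to arrange 4 distinct objects is 4!.

Final answer: 4! = 24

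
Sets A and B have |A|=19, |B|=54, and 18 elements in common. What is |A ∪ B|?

|A union B| = |A| + |B| - |A intersect B| = 19 + 54 - 18.

Final answer: 55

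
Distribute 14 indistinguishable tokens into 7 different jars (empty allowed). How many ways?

Stars and bars: C(n+k-1, k-1) = C(20,6).

Final answer: C(20,6) = 38760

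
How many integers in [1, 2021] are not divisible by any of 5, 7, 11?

|div by 5|=404, |div by 7|=288, |div by 11|=183.
|div by 5&7|=57, |div by 5&11|=36, |div by 7&11|=26, |div by all|=5.
By inclusion-exclusion, divisible by at least one: 404+288+183-57-36-26+5 = 761.
Not divisible by any: 2021 - 761.

Final answer: 1260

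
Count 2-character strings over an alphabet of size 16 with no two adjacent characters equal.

Let g(n) count such strings. g(1) = 16, and each valid string of length n-1 extends in 15 ways (any symbol but the last), so g(n) = 15 g(n-1).
Total: g(2) = 16 x 15^1.

Final answer: 16 x 15^{1} = 240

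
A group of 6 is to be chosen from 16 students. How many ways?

C(16,6) = 16!/(6! x 10!).

Final answer: \binom{16}{6} = 8008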